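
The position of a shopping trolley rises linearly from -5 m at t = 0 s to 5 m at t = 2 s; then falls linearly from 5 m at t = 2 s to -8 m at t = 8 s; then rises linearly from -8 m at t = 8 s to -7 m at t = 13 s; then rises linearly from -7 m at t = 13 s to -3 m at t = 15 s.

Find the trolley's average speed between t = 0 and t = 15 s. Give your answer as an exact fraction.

Average speed = (total path length)/(elapsed time); on a piecewise-linear x-t graph the path length is Σ|Δx|.
0–2 s: |Δx| = |5 − -5| = 10 m
2–8 s: |Δx| = |-8 − 5| = 13 m
8–13 s: |Δx| = |-7 − -8| = 1 m
13–15 s: |Δx| = |-3 − -7| = 4 m
Total path = 28 m; average speed = 28/15 = 28/15 m/s.

28/15 m/s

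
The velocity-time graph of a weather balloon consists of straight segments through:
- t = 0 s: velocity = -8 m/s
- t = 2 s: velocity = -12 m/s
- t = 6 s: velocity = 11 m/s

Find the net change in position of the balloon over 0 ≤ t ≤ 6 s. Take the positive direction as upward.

-22 m

Net displacement equals the area under the velocity-time graph (areas below the axis count negative).
0–2 s: ½(-8 + -12)(2) = -20 m
2–6 s: ½(-12 + 11)(4) = -2 m
Net displacement = -22 m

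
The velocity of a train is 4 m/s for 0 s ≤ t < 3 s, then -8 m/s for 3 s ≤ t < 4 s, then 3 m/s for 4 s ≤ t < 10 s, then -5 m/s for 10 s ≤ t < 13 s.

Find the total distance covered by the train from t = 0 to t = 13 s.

53 m

Total distance travelled is ∫|v| dt — sum the magnitudes of each area piece.
0–3 s: |4| × 3 = 12 m
3–4 s: |-8| × 1 = 8 m
4–10 s: |3| × 6 = 18 m
10–13 s: |-5| × 3 = 15 m
Total distance = 53 m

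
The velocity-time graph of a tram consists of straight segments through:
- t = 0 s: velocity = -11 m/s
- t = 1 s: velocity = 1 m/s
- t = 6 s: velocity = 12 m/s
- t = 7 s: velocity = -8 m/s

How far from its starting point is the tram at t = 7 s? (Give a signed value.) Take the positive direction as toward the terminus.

29.5 m

Displacement is the signed area under the v-t curve.
0–1 s: ½(-11 + 1)(1) = -5 m
1–6 s: ½(1 + 12)(5) = 32.5 m
6–7 s: ½(12 + -8)(1) = 2 m
Net displacement = 29.5 m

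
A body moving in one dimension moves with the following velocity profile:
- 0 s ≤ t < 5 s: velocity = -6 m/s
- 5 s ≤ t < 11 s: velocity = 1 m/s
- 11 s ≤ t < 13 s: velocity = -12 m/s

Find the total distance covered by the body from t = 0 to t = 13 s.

60 m

Distance (not displacement) is the total path length: add the absolute areas under v-t.
0–5 s: |-6| × 5 = 30 m
5–11 s: |1| × 6 = 6 m
11–13 s: |-12| × 2 = 24 m
Total distance = 60 m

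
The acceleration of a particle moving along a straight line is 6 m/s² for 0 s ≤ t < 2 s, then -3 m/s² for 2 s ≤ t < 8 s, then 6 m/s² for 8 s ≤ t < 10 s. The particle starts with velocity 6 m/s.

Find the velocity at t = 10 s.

Δv equals the area under the a-t graph; then v = v₀ + Δv.
0–2 s: 6 × 2 = 12 m/s
2–8 s: -3 × 6 = -18 m/s
8–10 s: 6 × 2 = 12 m/s
Δv = 6 m/s, so v(10) = 6 + (6) = 12 m/s.

12 m/s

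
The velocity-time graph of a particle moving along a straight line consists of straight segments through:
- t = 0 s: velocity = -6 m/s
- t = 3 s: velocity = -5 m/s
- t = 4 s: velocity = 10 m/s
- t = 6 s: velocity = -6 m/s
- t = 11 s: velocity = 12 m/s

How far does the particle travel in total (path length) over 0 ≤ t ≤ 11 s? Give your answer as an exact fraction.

325/6 m

Distance (not displacement) is the total path length: add the absolute areas under v-t.
0–3 s: |½(-6 + -5)(3)| = 16.5 m
3–4 s: v = 0 at t = 10/3 s; triangle areas 5/6 + 10/3 = 25/6 m
4–6 s: v = 0 at t = 5.25 s; triangle areas 6.25 + 2.25 = 8.5 m
6–11 s: v = 0 at t = 23/3 s; triangle areas 5 + 20 = 25 m
Total distance = 325/6 m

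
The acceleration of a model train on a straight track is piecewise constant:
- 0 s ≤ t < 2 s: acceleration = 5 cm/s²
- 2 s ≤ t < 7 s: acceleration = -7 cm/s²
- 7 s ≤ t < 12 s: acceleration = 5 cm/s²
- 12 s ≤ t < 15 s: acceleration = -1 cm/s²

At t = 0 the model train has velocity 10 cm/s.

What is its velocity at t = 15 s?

7 cm/s

Δv equals the area under the a-t graph; then v = v₀ + Δv.
0–2 s: 5 × 2 = 10 cm/s
2–7 s: -7 × 5 = -35 cm/s
7–12 s: 5 × 5 = 25 cm/s
12–15 s: -1 × 3 = -3 cm/s
Δv = -3 cm/s, so v(15) = 10 + (-3) = 7 cm/s.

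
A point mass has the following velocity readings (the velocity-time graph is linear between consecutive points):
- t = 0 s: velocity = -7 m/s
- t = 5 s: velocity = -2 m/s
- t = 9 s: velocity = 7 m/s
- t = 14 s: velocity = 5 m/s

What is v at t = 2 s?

-5 m/s

On 0–5 s the graph is linear from -7 to -2 m/s: v(2) = -7 + (-2 − -7)·(2 − 0)/(5 − 0) = -5 m/s.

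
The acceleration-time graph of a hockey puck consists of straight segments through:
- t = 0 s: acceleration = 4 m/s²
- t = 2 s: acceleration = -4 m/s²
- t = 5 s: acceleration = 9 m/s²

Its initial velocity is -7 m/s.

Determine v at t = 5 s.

0.5 m/s

Δv equals the area under the a-t graph; then v = v₀ + Δv.
0–2 s: ½(4 + -4)(2) = 0 m/s
2–5 s: ½(-4 + 9)(3) = 7.5 m/s
Δv = 7.5 m/s, so v(5) = -7 + (7.5) = 0.5 m/s.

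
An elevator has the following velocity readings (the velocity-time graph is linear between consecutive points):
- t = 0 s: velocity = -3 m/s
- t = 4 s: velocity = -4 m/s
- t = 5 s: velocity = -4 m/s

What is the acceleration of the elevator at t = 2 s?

-0.25 m/s²

Acceleration is the slope of the v-t graph on 0–4 s: (-4 − -3)/(4 − 0) = -0.25 m/s².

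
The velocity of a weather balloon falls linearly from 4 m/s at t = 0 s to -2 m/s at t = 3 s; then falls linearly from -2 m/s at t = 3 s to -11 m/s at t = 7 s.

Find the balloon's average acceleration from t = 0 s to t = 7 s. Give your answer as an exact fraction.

-15/7 m/s²

Average acceleration = Δv/Δt = (-11 − 4)/(7 − 0) = -15/7 m/s².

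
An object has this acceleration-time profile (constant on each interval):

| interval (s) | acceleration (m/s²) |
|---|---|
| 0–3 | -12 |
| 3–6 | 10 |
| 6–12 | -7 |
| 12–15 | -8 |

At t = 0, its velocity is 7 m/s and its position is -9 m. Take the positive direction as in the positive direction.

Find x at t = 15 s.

-363 m

On each constant-a segment, Δv = aΔt and Δx = v₀Δt + ½aΔt²; chain segment to segment.
0–3 s: v starts 7 m/s; Δx = 7·3 + ½·-12·3² = -33 m; v ends -29 m/s.
3–6 s: v starts -29 m/s; Δx = -29·3 + ½·10·3² = -42 m; v ends 1 m/s.
6–12 s: v starts 1 m/s; Δx = 1·6 + ½·-7·6² = -120 m; v ends -41 m/s.
12–15 s: v starts -41 m/s; Δx = -41·3 + ½·-8·3² = -159 m; v ends -65 m/s.
x(15) = -9 + Σ Δx = -363 m.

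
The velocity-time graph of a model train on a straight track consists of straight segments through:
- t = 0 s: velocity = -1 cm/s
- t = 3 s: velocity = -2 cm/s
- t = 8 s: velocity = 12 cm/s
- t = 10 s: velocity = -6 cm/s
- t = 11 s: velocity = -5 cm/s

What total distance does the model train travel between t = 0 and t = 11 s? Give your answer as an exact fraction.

Distance (not displacement) is the total path length: add the absolute areas under v-t.
0–3 s: |½(-1 + -2)(3)| = 4.5 cm
3–8 s: v = 0 at t = 26/7 s; triangle areas 5/7 + 180/7 = 185/7 cm
8–10 s: v = 0 at t = 28/3 s; triangle areas 8 + 2 = 10 cm
10–11 s: |½(-6 + -5)(1)| = 5.5 cm
Total distance = 325/7 cm

325/7 cm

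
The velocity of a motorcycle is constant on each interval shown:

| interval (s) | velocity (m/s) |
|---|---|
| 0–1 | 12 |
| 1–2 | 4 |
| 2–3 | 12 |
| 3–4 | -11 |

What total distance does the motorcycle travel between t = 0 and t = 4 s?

39 m

Total distance travelled is ∫|v| dt — sum the magnitudes of each area piece.
0–1 s: |12| × 1 = 12 m
1–2 s: |4| × 1 = 4 m
2–3 s: |12| × 1 = 12 m
3–4 s: |-11| × 1 = 11 m
Total distance = 39 m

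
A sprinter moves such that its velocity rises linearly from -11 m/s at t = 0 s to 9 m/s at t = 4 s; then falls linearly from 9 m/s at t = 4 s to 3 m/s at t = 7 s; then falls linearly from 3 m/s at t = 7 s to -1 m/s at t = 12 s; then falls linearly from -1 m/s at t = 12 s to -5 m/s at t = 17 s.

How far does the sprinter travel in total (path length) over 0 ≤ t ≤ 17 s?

59.45 m

Total distance travelled is ∫|v| dt — sum the magnitudes of each area piece.
0–4 s: v = 0 at t = 2.2 s; triangle areas 12.1 + 8.1 = 20.2 m
4–7 s: |½(9 + 3)(3)| = 18 m
7–12 s: v = 0 at t = 10.75 s; triangle areas 5.625 + 0.625 = 6.25 m
12–17 s: |½(-1 + -5)(5)| = 15 m
Total distance = 59.45 m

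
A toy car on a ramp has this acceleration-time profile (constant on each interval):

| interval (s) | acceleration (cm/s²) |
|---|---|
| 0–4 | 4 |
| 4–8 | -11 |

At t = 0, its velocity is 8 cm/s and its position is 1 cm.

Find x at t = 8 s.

On each constant-a segment, Δv = aΔt and Δx = v₀Δt + ½aΔt²; chain segment to segment.
0–4 s: v starts 8 cm/s; Δx = 8·4 + ½·4·4² = 64 cm; v ends 24 cm/s.
4–8 s: v starts 24 cm/s; Δx = 24·4 + ½·-11·4² = 8 cm; v ends -20 cm/s.
x(8) = 1 + Σ Δx = 73 cm.

73 cm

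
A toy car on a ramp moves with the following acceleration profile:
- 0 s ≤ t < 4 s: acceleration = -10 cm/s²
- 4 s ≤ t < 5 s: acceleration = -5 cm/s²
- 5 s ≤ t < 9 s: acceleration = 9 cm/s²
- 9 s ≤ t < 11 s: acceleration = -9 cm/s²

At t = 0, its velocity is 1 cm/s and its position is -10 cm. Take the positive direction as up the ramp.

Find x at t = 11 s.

-265.5 cm

On each constant-a segment, Δv = aΔt and Δx = v₀Δt + ½aΔt²; chain segment to segment.
0–4 s: v starts 1 cm/s; Δx = 1·4 + ½·-10·4² = -76 cm; v ends -39 cm/s.
4–5 s: v starts -39 cm/s; Δx = -39·1 + ½·-5·1² = -41.5 cm; v ends -44 cm/s.
5–9 s: v starts -44 cm/s; Δx = -44·4 + ½·9·4² = -104 cm; v ends -8 cm/s.
9–11 s: v starts -8 cm/s; Δx = -8·2 + ½·-9·2² = -34 cm; v ends -26 cm/s.
x(11) = -10 + Σ Δx = -265.5 cm.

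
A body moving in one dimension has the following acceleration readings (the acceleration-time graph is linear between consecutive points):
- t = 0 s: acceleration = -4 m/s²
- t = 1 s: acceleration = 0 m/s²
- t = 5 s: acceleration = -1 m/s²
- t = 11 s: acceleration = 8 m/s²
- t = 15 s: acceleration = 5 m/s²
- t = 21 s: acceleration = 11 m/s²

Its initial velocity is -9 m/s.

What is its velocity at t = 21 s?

82 m/s

Δv equals the area under the a-t graph; then v = v₀ + Δv.
0–1 s: ½(-4 + 0)(1) = -2 m/s
1–5 s: ½(0 + -1)(4) = -2 m/s
5–11 s: ½(-1 + 8)(6) = 21 m/s
11–15 s: ½(8 + 5)(4) = 26 m/s
15–21 s: ½(5 + 11)(6) = 48 m/s
Δv = 91 m/s, so v(21) = -9 + (91) = 82 m/s.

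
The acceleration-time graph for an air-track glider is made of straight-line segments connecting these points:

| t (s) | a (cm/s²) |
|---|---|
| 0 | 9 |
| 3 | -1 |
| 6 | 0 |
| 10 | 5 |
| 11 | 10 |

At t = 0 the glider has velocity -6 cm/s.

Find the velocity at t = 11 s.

22 cm/s

Δv equals the area under the a-t graph; then v = v₀ + Δv.
0–3 s: ½(9 + -1)(3) = 12 cm/s
3–6 s: ½(-1 + 0)(3) = -1.5 cm/s
6–10 s: ½(0 + 5)(4) = 10 cm/s
10–11 s: ½(5 + 10)(1) = 7.5 cm/s
Δv = 28 cm/s, so v(11) = -6 + (28) = 22 cm/s.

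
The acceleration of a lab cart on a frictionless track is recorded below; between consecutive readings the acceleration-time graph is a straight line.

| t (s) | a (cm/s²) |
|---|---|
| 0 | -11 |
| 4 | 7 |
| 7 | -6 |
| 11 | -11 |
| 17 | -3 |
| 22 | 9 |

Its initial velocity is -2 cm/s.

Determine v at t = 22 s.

Δv equals the area under the a-t graph; then v = v₀ + Δv.
0–4 s: ½(-11 + 7)(4) = -8 cm/s
4–7 s: ½(7 + -6)(3) = 1.5 cm/s
7–11 s: ½(-6 + -11)(4) = -34 cm/s
11–17 s: ½(-11 + -3)(6) = -42 cm/s
17–22 s: ½(-3 + 9)(5) = 15 cm/s
Δv = -67.5 cm/s, so v(22) = -2 + (-67.5) = -69.5 cm/s.

-69.5 cm/s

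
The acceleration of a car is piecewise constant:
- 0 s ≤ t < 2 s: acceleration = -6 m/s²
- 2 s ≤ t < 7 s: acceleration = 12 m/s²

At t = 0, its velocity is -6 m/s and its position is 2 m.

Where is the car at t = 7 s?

On each constant-a segment, Δv = aΔt and Δx = v₀Δt + ½aΔt²; chain segment to segment.
0–2 s: v starts -6 m/s; Δx = -6·2 + ½·-6·2² = -24 m; v ends -18 m/s.
2–7 s: v starts -18 m/s; Δx = -18·5 + ½·12·5² = 60 m; v ends 42 m/s.
x(7) = 2 + Σ Δx = 38 m.

38 m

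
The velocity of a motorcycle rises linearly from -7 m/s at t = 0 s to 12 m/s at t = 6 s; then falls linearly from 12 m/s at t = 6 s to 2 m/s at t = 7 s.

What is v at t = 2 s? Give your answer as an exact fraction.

On 0–6 s the graph is linear from -7 to 12 m/s: v(2) = -7 + (12 − -7)·(2 − 0)/(6 − 0) = -2/3 m/s.

-2/3 m/s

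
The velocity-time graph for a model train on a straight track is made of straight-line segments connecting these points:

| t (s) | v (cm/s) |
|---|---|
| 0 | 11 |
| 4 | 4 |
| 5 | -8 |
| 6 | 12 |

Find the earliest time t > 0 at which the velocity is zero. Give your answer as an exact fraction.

t = 13/3 s

v changes sign on 4–5 s (from 4 to -8); the graph is linear there, so v = 0 at t = 4 + (-4)·(5 − 4)/(-8 − 4) = 13/3 s.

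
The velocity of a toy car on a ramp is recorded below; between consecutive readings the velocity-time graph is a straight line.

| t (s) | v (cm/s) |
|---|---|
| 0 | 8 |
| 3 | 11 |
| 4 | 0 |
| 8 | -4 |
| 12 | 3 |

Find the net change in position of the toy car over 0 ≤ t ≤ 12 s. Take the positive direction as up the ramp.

Net displacement equals the area under the velocity-time graph (areas below the axis count negative).
0–3 s: ½(8 + 11)(3) = 28.5 cm
3–4 s: ½(11 + 0)(1) = 5.5 cm
4–8 s: ½(0 + -4)(4) = -8 cm
8–12 s: ½(-4 + 3)(4) = -2 cm
Net displacement = 24 cm

24 cm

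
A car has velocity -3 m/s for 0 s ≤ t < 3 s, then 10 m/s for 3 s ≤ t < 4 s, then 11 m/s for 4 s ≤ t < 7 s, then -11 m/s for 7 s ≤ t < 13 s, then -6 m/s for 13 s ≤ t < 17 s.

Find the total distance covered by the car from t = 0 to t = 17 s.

142 m

Distance (not displacement) is the total path length: add the absolute areas under v-t.
0–3 s: |-3| × 3 = 9 m
3–4 s: |10| × 1 = 10 m
4–7 s: |11| × 3 = 33 m
7–13 s: |-11| × 6 = 66 m
13–17 s: |-6| × 4 = 24 m
Total distance = 142 m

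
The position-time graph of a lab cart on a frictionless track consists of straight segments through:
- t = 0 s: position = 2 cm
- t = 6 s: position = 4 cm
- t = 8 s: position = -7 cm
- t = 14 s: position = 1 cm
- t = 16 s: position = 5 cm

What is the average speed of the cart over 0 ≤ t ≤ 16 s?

1.5625 cm/s

Average speed = (total path length)/(elapsed time); on a piecewise-linear x-t graph the path length is Σ|Δx|.
0–6 s: |Δx| = |4 − 2| = 2 cm
6–8 s: |Δx| = |-7 − 4| = 11 cm
8–14 s: |Δx| = |1 − -7| = 8 cm
14–16 s: |Δx| = |5 − 1| = 4 cm
Total path = 25 cm; average speed = 25/16 = 1.5625 cm/s.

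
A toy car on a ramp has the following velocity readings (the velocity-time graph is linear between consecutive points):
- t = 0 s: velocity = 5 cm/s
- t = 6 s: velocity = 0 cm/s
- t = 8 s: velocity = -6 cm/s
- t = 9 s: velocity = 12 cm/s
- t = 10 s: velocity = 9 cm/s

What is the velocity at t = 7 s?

On 6–8 s the graph is linear from 0 to -6 cm/s: v(7) = 0 + (-6 − 0)·(7 − 6)/(8 − 6) = -3 cm/s.

-3 cm/s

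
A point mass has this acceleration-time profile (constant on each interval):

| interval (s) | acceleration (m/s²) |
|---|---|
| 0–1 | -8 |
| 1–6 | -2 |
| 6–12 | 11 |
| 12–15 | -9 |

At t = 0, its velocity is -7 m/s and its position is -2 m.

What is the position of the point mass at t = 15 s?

On each constant-a segment, Δv = aΔt and Δx = v₀Δt + ½aΔt²; chain segment to segment.
0–1 s: v starts -7 m/s; Δx = -7·1 + ½·-8·1² = -11 m; v ends -15 m/s.
1–6 s: v starts -15 m/s; Δx = -15·5 + ½·-2·5² = -100 m; v ends -25 m/s.
6–12 s: v starts -25 m/s; Δx = -25·6 + ½·11·6² = 48 m; v ends 41 m/s.
12–15 s: v starts 41 m/s; Δx = 41·3 + ½·-9·3² = 82.5 m; v ends 14 m/s.
x(15) = -2 + Σ Δx = 17.5 m.

17.5 m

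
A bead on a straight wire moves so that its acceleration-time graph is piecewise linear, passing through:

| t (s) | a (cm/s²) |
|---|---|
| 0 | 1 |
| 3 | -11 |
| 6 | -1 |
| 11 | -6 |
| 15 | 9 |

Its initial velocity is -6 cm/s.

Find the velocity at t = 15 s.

-50.5 cm/s

Δv equals the area under the a-t graph; then v = v₀ + Δv.
0–3 s: ½(1 + -11)(3) = -15 cm/s
3–6 s: ½(-11 + -1)(3) = -18 cm/s
6–11 s: ½(-1 + -6)(5) = -17.5 cm/s
11–15 s: ½(-6 + 9)(4) = 6 cm/s
Δv = -44.5 cm/s, so v(15) = -6 + (-44.5) = -50.5 cm/s.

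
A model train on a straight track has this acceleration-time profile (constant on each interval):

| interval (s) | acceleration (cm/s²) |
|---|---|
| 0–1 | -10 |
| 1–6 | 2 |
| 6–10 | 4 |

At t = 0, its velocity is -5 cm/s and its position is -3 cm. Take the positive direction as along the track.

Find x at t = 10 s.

On each constant-a segment, Δv = aΔt and Δx = v₀Δt + ½aΔt²; chain segment to segment.
0–1 s: v starts -5 cm/s; Δx = -5·1 + ½·-10·1² = -10 cm; v ends -15 cm/s.
1–6 s: v starts -15 cm/s; Δx = -15·5 + ½·2·5² = -50 cm; v ends -5 cm/s.
6–10 s: v starts -5 cm/s; Δx = -5·4 + ½·4·4² = 12 cm; v ends 11 cm/s.
x(10) = -3 + Σ Δx = -51 cm.

-51 cm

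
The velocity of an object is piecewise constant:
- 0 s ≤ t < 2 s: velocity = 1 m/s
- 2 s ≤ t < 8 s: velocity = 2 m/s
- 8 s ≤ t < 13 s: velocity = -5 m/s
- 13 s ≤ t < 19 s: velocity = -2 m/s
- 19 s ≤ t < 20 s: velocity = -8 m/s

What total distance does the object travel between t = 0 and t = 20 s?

Total distance travelled is ∫|v| dt — sum the magnitudes of each area piece.
0–2 s: |1| × 2 = 2 m
2–8 s: |2| × 6 = 12 m
8–13 s: |-5| × 5 = 25 m
13–19 s: |-2| × 6 = 12 m
19–20 s: |-8| × 1 = 8 m
Total distance = 59 m

59 m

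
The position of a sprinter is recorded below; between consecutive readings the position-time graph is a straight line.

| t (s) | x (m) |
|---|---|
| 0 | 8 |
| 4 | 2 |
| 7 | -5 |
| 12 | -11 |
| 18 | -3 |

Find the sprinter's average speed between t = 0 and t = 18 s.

Average speed = (total path length)/(elapsed time); on a piecewise-linear x-t graph the path length is Σ|Δx|.
0–4 s: |Δx| = |2 − 8| = 6 m
4–7 s: |Δx| = |-5 − 2| = 7 m
7–12 s: |Δx| = |-11 − -5| = 6 m
12–18 s: |Δx| = |-3 − -11| = 8 m
Total path = 27 m; average speed = 27/18 = 1.5 m/s.

1.5 m/s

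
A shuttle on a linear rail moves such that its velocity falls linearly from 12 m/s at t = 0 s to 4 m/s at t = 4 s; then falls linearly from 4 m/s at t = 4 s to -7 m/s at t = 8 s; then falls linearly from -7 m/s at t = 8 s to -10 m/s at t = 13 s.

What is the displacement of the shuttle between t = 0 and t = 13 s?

Net displacement equals the area under the velocity-time graph (areas below the axis count negative).
0–4 s: ½(12 + 4)(4) = 32 m
4–8 s: ½(4 + -7)(4) = -6 m
8–13 s: ½(-7 + -10)(5) = -42.5 m
Net displacement = -16.5 m

-16.5 m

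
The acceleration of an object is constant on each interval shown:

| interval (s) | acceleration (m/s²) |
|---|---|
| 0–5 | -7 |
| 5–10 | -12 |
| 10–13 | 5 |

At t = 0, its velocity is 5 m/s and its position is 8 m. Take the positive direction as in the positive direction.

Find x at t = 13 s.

On each constant-a segment, Δv = aΔt and Δx = v₀Δt + ½aΔt²; chain segment to segment.
0–5 s: v starts 5 m/s; Δx = 5·5 + ½·-7·5² = -62.5 m; v ends -30 m/s.
5–10 s: v starts -30 m/s; Δx = -30·5 + ½·-12·5² = -300 m; v ends -90 m/s.
10–13 s: v starts -90 m/s; Δx = -90·3 + ½·5·3² = -247.5 m; v ends -75 m/s.
x(13) = 8 + Σ Δx = -602 m.

-602 m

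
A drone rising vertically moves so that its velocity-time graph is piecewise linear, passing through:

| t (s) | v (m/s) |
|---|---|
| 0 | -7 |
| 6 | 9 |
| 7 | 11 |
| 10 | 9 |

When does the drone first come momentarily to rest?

v changes sign on 0–6 s (from -7 to 9); the graph is linear there, so v = 0 at t = 0 + (7)·(6 − 0)/(9 − -7) = 2.625 s.

t = 2.625 s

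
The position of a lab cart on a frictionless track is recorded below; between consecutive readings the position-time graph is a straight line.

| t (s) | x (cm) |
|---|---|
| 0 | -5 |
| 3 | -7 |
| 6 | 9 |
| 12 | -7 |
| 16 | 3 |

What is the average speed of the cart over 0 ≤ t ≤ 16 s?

Average speed = (total path length)/(elapsed time); on a piecewise-linear x-t graph the path length is Σ|Δx|.
0–3 s: |Δx| = |-7 − -5| = 2 cm
3–6 s: |Δx| = |9 − -7| = 16 cm
6–12 s: |Δx| = |-7 − 9| = 16 cm
12–16 s: |Δx| = |3 − -7| = 10 cm
Total path = 44 cm; average speed = 44/16 = 2.75 cm/s.

2.75 cm/s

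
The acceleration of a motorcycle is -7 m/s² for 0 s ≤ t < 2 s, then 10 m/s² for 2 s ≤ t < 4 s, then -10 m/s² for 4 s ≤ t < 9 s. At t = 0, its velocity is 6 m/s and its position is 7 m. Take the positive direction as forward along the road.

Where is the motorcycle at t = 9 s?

-56 m

On each constant-a segment, Δv = aΔt and Δx = v₀Δt + ½aΔt²; chain segment to segment.
0–2 s: v starts 6 m/s; Δx = 6·2 + ½·-7·2² = -2 m; v ends -8 m/s.
2–4 s: v starts -8 m/s; Δx = -8·2 + ½·10·2² = 4 m; v ends 12 m/s.
4–9 s: v starts 12 m/s; Δx = 12·5 + ½·-10·5² = -65 m; v ends -38 m/s.
x(9) = 7 + Σ Δx = -56 m.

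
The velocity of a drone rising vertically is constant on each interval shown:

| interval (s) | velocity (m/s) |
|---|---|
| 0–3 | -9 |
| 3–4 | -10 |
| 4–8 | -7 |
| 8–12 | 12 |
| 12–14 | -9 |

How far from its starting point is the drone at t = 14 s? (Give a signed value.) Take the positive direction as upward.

Displacement is the signed area under the v-t curve.
0–3 s: -9 × 3 = -27 m
3–4 s: -10 × 1 = -10 m
4–8 s: -7 × 4 = -28 m
8–12 s: 12 × 4 = 48 m
12–14 s: -9 × 2 = -18 m
Net displacement = -35 m

-35 m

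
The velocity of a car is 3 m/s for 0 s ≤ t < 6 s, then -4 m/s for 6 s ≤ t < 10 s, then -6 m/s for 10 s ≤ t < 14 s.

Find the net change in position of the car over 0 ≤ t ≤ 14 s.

Displacement is the signed area under the v-t curve.
0–6 s: 3 × 6 = 18 m
6–10 s: -4 × 4 = -16 m
10–14 s: -6 × 4 = -24 m
Net displacement = -22 m

-22 m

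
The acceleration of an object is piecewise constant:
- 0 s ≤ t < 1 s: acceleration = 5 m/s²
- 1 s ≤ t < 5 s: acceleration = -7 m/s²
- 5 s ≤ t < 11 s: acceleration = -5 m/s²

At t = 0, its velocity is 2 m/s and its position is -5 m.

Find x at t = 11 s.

On each constant-a segment, Δv = aΔt and Δx = v₀Δt + ½aΔt²; chain segment to segment.
0–1 s: v starts 2 m/s; Δx = 2·1 + ½·5·1² = 4.5 m; v ends 7 m/s.
1–5 s: v starts 7 m/s; Δx = 7·4 + ½·-7·4² = -28 m; v ends -21 m/s.
5–11 s: v starts -21 m/s; Δx = -21·6 + ½·-5·6² = -216 m; v ends -51 m/s.
x(11) = -5 + Σ Δx = -244.5 m.

-244.5 m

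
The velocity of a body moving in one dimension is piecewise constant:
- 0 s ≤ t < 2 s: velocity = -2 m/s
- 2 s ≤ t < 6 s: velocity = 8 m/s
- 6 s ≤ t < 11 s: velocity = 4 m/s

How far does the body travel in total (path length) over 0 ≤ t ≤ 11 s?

Distance (not displacement) is the total path length: add the absolute areas under v-t.
0–2 s: |-2| × 2 = 4 m
2–6 s: |8| × 4 = 32 m
6–11 s: |4| × 5 = 20 m
Total distance = 56 m

56 m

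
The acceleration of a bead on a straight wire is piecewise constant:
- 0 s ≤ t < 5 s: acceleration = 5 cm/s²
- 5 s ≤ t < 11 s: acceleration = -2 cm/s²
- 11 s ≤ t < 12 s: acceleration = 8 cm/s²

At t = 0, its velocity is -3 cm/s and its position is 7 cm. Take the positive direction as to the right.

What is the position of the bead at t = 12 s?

On each constant-a segment, Δv = aΔt and Δx = v₀Δt + ½aΔt²; chain segment to segment.
0–5 s: v starts -3 cm/s; Δx = -3·5 + ½·5·5² = 47.5 cm; v ends 22 cm/s.
5–11 s: v starts 22 cm/s; Δx = 22·6 + ½·-2·6² = 96 cm; v ends 10 cm/s.
11–12 s: v starts 10 cm/s; Δx = 10·1 + ½·8·1² = 14 cm; v ends 18 cm/s.
x(12) = 7 + Σ Δx = 164.5 cm.

164.5 cm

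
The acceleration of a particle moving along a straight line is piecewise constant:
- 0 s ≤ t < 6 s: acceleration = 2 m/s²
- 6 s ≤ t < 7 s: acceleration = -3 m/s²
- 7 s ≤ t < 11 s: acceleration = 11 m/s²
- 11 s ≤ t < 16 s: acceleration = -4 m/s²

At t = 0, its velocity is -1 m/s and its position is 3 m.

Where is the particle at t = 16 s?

372.5 m

On each constant-a segment, Δv = aΔt and Δx = v₀Δt + ½aΔt²; chain segment to segment.
0–6 s: v starts -1 m/s; Δx = -1·6 + ½·2·6² = 30 m; v ends 11 m/s.
6–7 s: v starts 11 m/s; Δx = 11·1 + ½·-3·1² = 9.5 m; v ends 8 m/s.
7–11 s: v starts 8 m/s; Δx = 8·4 + ½·11·4² = 120 m; v ends 52 m/s.
11–16 s: v starts 52 m/s; Δx = 52·5 + ½·-4·5² = 210 m; v ends 32 m/s.
x(16) = 3 + Σ Δx = 372.5 m.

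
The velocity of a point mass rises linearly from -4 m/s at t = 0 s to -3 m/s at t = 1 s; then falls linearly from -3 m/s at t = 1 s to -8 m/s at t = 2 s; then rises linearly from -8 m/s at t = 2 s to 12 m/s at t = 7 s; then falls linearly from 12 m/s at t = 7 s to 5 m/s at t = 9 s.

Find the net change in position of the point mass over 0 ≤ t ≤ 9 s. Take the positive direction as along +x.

Net displacement equals the area under the velocity-time graph (areas below the axis count negative).
0–1 s: ½(-4 + -3)(1) = -3.5 m
1–2 s: ½(-3 + -8)(1) = -5.5 m
2–7 s: ½(-8 + 12)(5) = 10 m
7–9 s: ½(12 + 5)(2) = 17 m
Net displacement = 18 m

18 m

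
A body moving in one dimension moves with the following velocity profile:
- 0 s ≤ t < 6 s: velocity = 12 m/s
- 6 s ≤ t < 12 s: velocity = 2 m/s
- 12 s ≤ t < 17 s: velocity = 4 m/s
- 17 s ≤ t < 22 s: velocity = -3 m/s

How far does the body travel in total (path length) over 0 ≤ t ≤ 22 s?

119 m

Distance (not displacement) is the total path length: add the absolute areas under v-t.
0–6 s: |12| × 6 = 72 m
6–12 s: |2| × 6 = 12 m
12–17 s: |4| × 5 = 20 m
17–22 s: |-3| × 5 = 15 m
Total distance = 119 m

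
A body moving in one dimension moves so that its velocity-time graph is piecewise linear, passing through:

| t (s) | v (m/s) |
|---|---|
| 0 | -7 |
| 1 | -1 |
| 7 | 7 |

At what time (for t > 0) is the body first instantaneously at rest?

t = 1.75 s

v changes sign on 1–7 s (from -1 to 7); the graph is linear there, so v = 0 at t = 1 + (1)·(7 − 1)/(7 − -1) = 1.75 s.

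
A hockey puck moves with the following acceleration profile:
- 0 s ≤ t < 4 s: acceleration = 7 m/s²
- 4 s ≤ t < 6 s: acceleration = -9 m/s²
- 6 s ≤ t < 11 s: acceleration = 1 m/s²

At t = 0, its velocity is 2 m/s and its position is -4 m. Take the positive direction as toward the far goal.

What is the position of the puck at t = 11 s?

On each constant-a segment, Δv = aΔt and Δx = v₀Δt + ½aΔt²; chain segment to segment.
0–4 s: v starts 2 m/s; Δx = 2·4 + ½·7·4² = 64 m; v ends 30 m/s.
4–6 s: v starts 30 m/s; Δx = 30·2 + ½·-9·2² = 42 m; v ends 12 m/s.
6–11 s: v starts 12 m/s; Δx = 12·5 + ½·1·5² = 72.5 m; v ends 17 m/s.
x(11) = -4 + Σ Δx = 174.5 m.

174.5 m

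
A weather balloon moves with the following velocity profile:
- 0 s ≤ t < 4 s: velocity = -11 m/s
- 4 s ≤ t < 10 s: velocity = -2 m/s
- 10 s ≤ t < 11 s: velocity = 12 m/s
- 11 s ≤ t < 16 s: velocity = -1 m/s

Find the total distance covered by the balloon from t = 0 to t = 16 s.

73 m

Total distance travelled is ∫|v| dt — sum the magnitudes of each area piece.
0–4 s: |-11| × 4 = 44 m
4–10 s: |-2| × 6 = 12 m
10–11 s: |12| × 1 = 12 m
11–16 s: |-1| × 5 = 5 m
Total distance = 73 m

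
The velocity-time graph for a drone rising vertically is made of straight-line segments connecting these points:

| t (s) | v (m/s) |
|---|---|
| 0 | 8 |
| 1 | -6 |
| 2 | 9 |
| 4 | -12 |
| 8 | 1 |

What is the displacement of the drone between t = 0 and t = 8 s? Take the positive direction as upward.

-22.5 m

Net displacement equals the area under the velocity-time graph (areas below the axis count negative).
0–1 s: ½(8 + -6)(1) = 1 m
1–2 s: ½(-6 + 9)(1) = 1.5 m
2–4 s: ½(9 + -12)(2) = -3 m
4–8 s: ½(-12 + 1)(4) = -22 m
Net displacement = -22.5 m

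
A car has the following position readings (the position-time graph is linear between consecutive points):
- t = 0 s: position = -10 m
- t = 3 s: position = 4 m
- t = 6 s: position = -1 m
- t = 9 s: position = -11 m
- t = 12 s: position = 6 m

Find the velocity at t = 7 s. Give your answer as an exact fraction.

-10/3 m/s

Velocity is the slope of the x-t graph on 6–9 s: (-11 − -1)/(9 − 6) = -10/3 m/s.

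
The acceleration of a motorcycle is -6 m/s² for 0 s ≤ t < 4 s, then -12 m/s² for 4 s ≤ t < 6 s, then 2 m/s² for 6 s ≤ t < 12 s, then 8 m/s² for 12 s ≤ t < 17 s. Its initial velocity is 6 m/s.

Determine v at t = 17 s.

10 m/s

Δv equals the area under the a-t graph; then v = v₀ + Δv.
0–4 s: -6 × 4 = -24 m/s
4–6 s: -12 × 2 = -24 m/s
6–12 s: 2 × 6 = 12 m/s
12–17 s: 8 × 5 = 40 m/s
Δv = 4 m/s, so v(17) = 6 + (4) = 10 m/s.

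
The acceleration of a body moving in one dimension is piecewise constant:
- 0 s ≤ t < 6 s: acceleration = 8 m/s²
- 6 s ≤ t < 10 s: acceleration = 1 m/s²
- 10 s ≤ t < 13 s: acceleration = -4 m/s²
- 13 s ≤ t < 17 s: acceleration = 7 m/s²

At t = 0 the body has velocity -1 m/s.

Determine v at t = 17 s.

67 m/s

Δv equals the area under the a-t graph; then v = v₀ + Δv.
0–6 s: 8 × 6 = 48 m/s
6–10 s: 1 × 4 = 4 m/s
10–13 s: -4 × 3 = -12 m/s
13–17 s: 7 × 4 = 28 m/s
Δv = 68 m/s, so v(17) = -1 + (68) = 67 m/s.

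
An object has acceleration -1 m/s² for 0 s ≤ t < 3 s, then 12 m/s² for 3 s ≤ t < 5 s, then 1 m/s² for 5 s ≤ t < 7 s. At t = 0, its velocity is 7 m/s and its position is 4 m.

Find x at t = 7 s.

On each constant-a segment, Δv = aΔt and Δx = v₀Δt + ½aΔt²; chain segment to segment.
0–3 s: v starts 7 m/s; Δx = 7·3 + ½·-1·3² = 16.5 m; v ends 4 m/s.
3–5 s: v starts 4 m/s; Δx = 4·2 + ½·12·2² = 32 m; v ends 28 m/s.
5–7 s: v starts 28 m/s; Δx = 28·2 + ½·1·2² = 58 m; v ends 30 m/s.
x(7) = 4 + Σ Δx = 110.5 m.

110.5 m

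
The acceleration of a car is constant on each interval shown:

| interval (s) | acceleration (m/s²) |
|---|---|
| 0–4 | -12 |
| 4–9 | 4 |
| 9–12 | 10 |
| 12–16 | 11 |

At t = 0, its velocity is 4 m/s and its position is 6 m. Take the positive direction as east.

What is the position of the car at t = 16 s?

On each constant-a segment, Δv = aΔt and Δx = v₀Δt + ½aΔt²; chain segment to segment.
0–4 s: v starts 4 m/s; Δx = 4·4 + ½·-12·4² = -80 m; v ends -44 m/s.
4–9 s: v starts -44 m/s; Δx = -44·5 + ½·4·5² = -170 m; v ends -24 m/s.
9–12 s: v starts -24 m/s; Δx = -24·3 + ½·10·3² = -27 m; v ends 6 m/s.
12–16 s: v starts 6 m/s; Δx = 6·4 + ½·11·4² = 112 m; v ends 50 m/s.
x(16) = 6 + Σ Δx = -159 m.

-159 m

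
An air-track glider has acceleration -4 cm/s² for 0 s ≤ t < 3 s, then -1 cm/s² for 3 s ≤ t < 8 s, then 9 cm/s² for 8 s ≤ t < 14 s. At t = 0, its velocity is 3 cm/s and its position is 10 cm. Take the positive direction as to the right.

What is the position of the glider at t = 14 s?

21.5 cm

On each constant-a segment, Δv = aΔt and Δx = v₀Δt + ½aΔt²; chain segment to segment.
0–3 s: v starts 3 cm/s; Δx = 3·3 + ½·-4·3² = -9 cm; v ends -9 cm/s.
3–8 s: v starts -9 cm/s; Δx = -9·5 + ½·-1·5² = -57.5 cm; v ends -14 cm/s.
8–14 s: v starts -14 cm/s; Δx = -14·6 + ½·9·6² = 78 cm; v ends 40 cm/s.
x(14) = 10 + Σ Δx = 21.5 cm.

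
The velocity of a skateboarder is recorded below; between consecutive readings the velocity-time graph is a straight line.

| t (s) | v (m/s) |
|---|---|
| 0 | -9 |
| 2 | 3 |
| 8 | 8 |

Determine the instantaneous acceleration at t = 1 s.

Acceleration is the slope of the v-t graph on 0–2 s: (3 − -9)/(2 − 0) = 6 m/s².

6 m/s²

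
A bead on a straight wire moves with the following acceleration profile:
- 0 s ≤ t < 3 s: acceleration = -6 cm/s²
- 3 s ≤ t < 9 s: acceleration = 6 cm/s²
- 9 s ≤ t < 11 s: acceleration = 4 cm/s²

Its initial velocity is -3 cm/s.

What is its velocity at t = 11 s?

Δv equals the area under the a-t graph; then v = v₀ + Δv.
0–3 s: -6 × 3 = -18 cm/s
3–9 s: 6 × 6 = 36 cm/s
9–11 s: 4 × 2 = 8 cm/s
Δv = 26 cm/s, so v(11) = -3 + (26) = 23 cm/s.

23 cm/s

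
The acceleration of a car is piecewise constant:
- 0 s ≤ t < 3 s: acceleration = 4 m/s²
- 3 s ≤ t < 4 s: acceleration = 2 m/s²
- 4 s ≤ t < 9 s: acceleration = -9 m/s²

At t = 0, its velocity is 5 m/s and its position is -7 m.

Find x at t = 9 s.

On each constant-a segment, Δv = aΔt and Δx = v₀Δt + ½aΔt²; chain segment to segment.
0–3 s: v starts 5 m/s; Δx = 5·3 + ½·4·3² = 33 m; v ends 17 m/s.
3–4 s: v starts 17 m/s; Δx = 17·1 + ½·2·1² = 18 m; v ends 19 m/s.
4–9 s: v starts 19 m/s; Δx = 19·5 + ½·-9·5² = -17.5 m; v ends -26 m/s.
x(9) = -7 + Σ Δx = 26.5 m.

26.5 m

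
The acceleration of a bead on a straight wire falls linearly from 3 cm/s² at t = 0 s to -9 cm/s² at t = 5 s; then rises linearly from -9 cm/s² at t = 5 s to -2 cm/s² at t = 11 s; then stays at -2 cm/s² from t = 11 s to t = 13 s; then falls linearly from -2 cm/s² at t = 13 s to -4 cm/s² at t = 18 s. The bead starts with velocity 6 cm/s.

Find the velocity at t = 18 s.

-61 cm/s

Δv equals the area under the a-t graph; then v = v₀ + Δv.
0–5 s: ½(3 + -9)(5) = -15 cm/s
5–11 s: ½(-9 + -2)(6) = -33 cm/s
11–13 s: -2 × 2 = -4 cm/s
13–18 s: ½(-2 + -4)(5) = -15 cm/s
Δv = -67 cm/s, so v(18) = 6 + (-67) = -61 cm/s.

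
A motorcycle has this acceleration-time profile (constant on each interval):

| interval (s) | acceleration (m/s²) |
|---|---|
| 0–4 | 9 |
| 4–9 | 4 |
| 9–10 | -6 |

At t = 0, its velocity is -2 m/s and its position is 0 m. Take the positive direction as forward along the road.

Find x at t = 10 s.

On each constant-a segment, Δv = aΔt and Δx = v₀Δt + ½aΔt²; chain segment to segment.
0–4 s: v starts -2 m/s; Δx = -2·4 + ½·9·4² = 64 m; v ends 34 m/s.
4–9 s: v starts 34 m/s; Δx = 34·5 + ½·4·5² = 220 m; v ends 54 m/s.
9–10 s: v starts 54 m/s; Δx = 54·1 + ½·-6·1² = 51 m; v ends 48 m/s.
x(10) = 0 + Σ Δx = 335 m.

335 m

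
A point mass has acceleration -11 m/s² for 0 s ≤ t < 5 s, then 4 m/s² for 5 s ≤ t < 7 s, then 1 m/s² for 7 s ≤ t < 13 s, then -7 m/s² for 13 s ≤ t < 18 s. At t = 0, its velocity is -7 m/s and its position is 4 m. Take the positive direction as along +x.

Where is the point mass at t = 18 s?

On each constant-a segment, Δv = aΔt and Δx = v₀Δt + ½aΔt²; chain segment to segment.
0–5 s: v starts -7 m/s; Δx = -7·5 + ½·-11·5² = -172.5 m; v ends -62 m/s.
5–7 s: v starts -62 m/s; Δx = -62·2 + ½·4·2² = -116 m; v ends -54 m/s.
7–13 s: v starts -54 m/s; Δx = -54·6 + ½·1·6² = -306 m; v ends -48 m/s.
13–18 s: v starts -48 m/s; Δx = -48·5 + ½·-7·5² = -327.5 m; v ends -83 m/s.
x(18) = 4 + Σ Δx = -918 m.

-918 m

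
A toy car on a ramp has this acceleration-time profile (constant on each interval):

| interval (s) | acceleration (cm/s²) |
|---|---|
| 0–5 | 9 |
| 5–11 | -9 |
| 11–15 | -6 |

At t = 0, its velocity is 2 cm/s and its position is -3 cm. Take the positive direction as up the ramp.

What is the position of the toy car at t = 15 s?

On each constant-a segment, Δv = aΔt and Δx = v₀Δt + ½aΔt²; chain segment to segment.
0–5 s: v starts 2 cm/s; Δx = 2·5 + ½·9·5² = 122.5 cm; v ends 47 cm/s.
5–11 s: v starts 47 cm/s; Δx = 47·6 + ½·-9·6² = 120 cm; v ends -7 cm/s.
11–15 s: v starts -7 cm/s; Δx = -7·4 + ½·-6·4² = -76 cm; v ends -31 cm/s.
x(15) = -3 + Σ Δx = 163.5 cm.

163.5 cm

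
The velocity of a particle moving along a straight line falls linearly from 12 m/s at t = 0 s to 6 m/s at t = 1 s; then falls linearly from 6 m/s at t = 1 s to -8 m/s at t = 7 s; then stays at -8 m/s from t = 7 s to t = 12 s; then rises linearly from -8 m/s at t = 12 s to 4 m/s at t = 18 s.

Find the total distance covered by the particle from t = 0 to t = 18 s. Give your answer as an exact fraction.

Distance (not displacement) is the total path length: add the absolute areas under v-t.
0–1 s: |½(12 + 6)(1)| = 9 m
1–7 s: v = 0 at t = 25/7 s; triangle areas 54/7 + 96/7 = 150/7 m
7–12 s: |-8| × 5 = 40 m
12–18 s: v = 0 at t = 16 s; triangle areas 16 + 4 = 20 m
Total distance = 633/7 m

633/7 m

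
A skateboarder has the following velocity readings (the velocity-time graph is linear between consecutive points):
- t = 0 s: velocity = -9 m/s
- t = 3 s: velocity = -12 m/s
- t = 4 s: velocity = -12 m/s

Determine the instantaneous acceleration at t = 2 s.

Acceleration is the slope of the v-t graph on 0–3 s: (-12 − -9)/(3 − 0) = -1 m/s².

-1 m/s²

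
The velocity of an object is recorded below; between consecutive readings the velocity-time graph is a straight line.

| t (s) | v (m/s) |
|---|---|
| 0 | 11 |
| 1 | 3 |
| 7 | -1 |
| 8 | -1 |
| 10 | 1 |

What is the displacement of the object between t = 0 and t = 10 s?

Net displacement equals the area under the velocity-time graph (areas below the axis count negative).
0–1 s: ½(11 + 3)(1) = 7 m
1–7 s: ½(3 + -1)(6) = 6 m
7–8 s: -1 × 1 = -1 m
8–10 s: ½(-1 + 1)(2) = 0 m
Net displacement = 12 m

12 m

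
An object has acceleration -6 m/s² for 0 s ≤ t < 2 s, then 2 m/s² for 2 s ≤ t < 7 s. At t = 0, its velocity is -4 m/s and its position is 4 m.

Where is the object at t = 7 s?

-71 m

On each constant-a segment, Δv = aΔt and Δx = v₀Δt + ½aΔt²; chain segment to segment.
0–2 s: v starts -4 m/s; Δx = -4·2 + ½·-6·2² = -20 m; v ends -16 m/s.
2–7 s: v starts -16 m/s; Δx = -16·5 + ½·2·5² = -55 m; v ends -6 m/s.
x(7) = 4 + Σ Δx = -71 m.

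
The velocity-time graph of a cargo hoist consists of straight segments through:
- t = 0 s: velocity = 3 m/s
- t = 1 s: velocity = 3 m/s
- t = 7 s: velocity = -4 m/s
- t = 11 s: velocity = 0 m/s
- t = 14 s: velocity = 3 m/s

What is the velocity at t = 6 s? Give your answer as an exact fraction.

-17/6 m/s

On 1–7 s the graph is linear from 3 to -4 m/s: v(6) = 3 + (-4 − 3)·(6 − 1)/(7 − 1) = -17/6 m/s.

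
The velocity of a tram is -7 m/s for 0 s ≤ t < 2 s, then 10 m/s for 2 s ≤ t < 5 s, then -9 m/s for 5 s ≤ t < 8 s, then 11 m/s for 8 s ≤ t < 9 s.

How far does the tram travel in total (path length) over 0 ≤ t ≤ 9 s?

Total distance travelled is ∫|v| dt — sum the magnitudes of each area piece.
0–2 s: |-7| × 2 = 14 m
2–5 s: |10| × 3 = 30 m
5–8 s: |-9| × 3 = 27 m
8–9 s: |11| × 1 = 11 m
Total distance = 82 m

82 m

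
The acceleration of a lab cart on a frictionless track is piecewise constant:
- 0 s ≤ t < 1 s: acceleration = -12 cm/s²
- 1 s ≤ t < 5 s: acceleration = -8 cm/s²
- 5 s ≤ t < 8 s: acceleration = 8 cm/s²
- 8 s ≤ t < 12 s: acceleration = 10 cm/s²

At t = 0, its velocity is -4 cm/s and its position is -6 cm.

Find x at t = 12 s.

-268 cm

On each constant-a segment, Δv = aΔt and Δx = v₀Δt + ½aΔt²; chain segment to segment.
0–1 s: v starts -4 cm/s; Δx = -4·1 + ½·-12·1² = -10 cm; v ends -16 cm/s.
1–5 s: v starts -16 cm/s; Δx = -16·4 + ½·-8·4² = -128 cm; v ends -48 cm/s.
5–8 s: v starts -48 cm/s; Δx = -48·3 + ½·8·3² = -108 cm; v ends -24 cm/s.
8–12 s: v starts -24 cm/s; Δx = -24·4 + ½·10·4² = -16 cm; v ends 16 cm/s.
x(12) = -6 + Σ Δx = -268 cm.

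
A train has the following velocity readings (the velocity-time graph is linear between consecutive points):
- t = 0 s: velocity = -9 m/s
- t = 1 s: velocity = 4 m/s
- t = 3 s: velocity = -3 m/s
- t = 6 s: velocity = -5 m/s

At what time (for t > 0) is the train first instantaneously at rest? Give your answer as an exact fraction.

v changes sign on 0–1 s (from -9 to 4); the graph is linear there, so v = 0 at t = 0 + (9)·(1 − 0)/(4 − -9) = 9/13 s.

t = 9/13 s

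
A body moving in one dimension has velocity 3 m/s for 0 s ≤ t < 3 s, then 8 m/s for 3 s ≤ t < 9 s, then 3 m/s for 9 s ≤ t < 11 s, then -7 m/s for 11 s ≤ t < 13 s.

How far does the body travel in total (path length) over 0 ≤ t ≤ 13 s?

77 m

Total distance travelled is ∫|v| dt — sum the magnitudes of each area piece.
0–3 s: |3| × 3 = 9 m
3–9 s: |8| × 6 = 48 m
9–11 s: |3| × 2 = 6 m
11–13 s: |-7| × 2 = 14 m
Total distance = 77 m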